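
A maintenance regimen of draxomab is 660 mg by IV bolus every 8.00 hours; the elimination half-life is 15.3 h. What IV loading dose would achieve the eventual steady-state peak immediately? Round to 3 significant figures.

2170 mg

k = ln 2 / 15.3 = 0.04530 h⁻¹
Accumulation ratio R = 1 / (1 − e^(−kτ)) = 1 / (1 − e^(−0.04530×8.00)) = 1 / (1 − 0.6960) = 3.289
Loading dose = maintenance dose × R = 660 × 3.289 ≈ 2170 mg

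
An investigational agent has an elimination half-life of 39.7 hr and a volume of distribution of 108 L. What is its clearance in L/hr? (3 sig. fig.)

1.89 L/hr

k = ln 2 / t½ = ln 2 / 39.7 = 0.01746 hr⁻¹
CL = k · V = 0.01746 × 108 ≈ 1.89 L/hr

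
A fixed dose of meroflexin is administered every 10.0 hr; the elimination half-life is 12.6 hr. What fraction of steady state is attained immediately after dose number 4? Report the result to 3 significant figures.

k = ln 2 / 12.6 = 0.05501 hr⁻¹
f_n = 1 − e^(−nkτ) = 1 − e^(−4 × 0.05501 × 10.0) = 1 − e^(−2.200) = 1 − 0.1108 ≈ 0.889

0.889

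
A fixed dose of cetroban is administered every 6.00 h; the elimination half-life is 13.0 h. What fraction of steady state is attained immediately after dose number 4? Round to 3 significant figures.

0.722

k = ln 2 / 13.0 = 0.05332 h⁻¹
f_n = 1 − e^(−nkτ) = 1 − e^(−4 × 0.05332 × 6.00) = 1 − e^(−1.280) = 1 − 0.2781 ≈ 0.722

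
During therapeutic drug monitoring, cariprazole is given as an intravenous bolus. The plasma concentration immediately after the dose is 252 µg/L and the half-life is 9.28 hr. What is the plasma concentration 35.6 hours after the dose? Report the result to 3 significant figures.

17.6 µg/L

k = ln 2 / 9.28 = 0.07469 hr⁻¹
35.6 hr is 3.836 half-lives, so C = 252 × (1/2)^3.836 = 252 × 0.07001 ≈ 17.6 µg/L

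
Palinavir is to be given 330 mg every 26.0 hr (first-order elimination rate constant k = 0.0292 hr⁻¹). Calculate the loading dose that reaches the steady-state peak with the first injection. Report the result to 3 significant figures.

Accumulation ratio R = 1 / (1 − e^(−kτ)) = 1 / (1 − e^(−0.02920×26.0)) = 1 / (1 − 0.4680) = 1.880
Loading dose = maintenance dose × R = 330 × 1.880 ≈ 620 mg

620 mg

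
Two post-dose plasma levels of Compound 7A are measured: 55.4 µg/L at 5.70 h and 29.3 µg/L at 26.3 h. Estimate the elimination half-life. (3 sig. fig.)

22.4 hours

k = ln(C₁/C₂) / (t₂ − t₁) = ln(55.4/29.3) / (26.3 − 5.70)
  = 0.6370 / 20.60 = 0.03092 h⁻¹
t½ = ln 2 / k = ln 2 / 0.03092 ≈ 22.4 hours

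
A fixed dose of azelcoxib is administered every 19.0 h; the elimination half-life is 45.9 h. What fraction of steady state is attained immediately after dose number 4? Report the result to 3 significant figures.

k = ln 2 / 45.9 = 0.01510 h⁻¹
f_n = 1 − e^(−nkτ) = 1 − e^(−4 × 0.01510 × 19.0) = 1 − e^(−1.148) = 1 − 0.3174 ≈ 0.683

0.683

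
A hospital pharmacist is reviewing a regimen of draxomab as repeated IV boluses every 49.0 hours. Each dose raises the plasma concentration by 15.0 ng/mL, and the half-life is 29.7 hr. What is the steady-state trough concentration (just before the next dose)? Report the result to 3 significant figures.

k = ln 2 / 29.7 = 0.02334 hr⁻¹
Fraction remaining after one interval: e^(−kτ) = e^(−0.02334 × 49.0) = 0.3187
R = 1 / (1 − 0.3187) = 1.468
Css,max = 15.0 × 1.468 = 22.02 ng/mL
Css,min = Css,max × e^(−kτ) = 22.02 × 0.3187 ≈ 7.02 ng/mL

7.02 ng/mL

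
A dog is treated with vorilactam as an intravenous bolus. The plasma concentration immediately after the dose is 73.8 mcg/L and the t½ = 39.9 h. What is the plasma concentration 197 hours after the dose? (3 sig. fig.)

k = ln 2 / 39.9 = 0.01737 h⁻¹
197 h is 4.937 half-lives, so C = 73.8 × (1/2)^4.937 = 73.8 × 0.03264 ≈ 2.41 mcg/L

2.41 mcg/L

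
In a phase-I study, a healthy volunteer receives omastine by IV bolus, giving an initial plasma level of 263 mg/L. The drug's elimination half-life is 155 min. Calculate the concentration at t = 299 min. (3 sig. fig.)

69.1 mg/L

k = ln 2 / 155 = 0.004472 min⁻¹
C(t) = C₀ e^(−kt) = 263 × e^(−0.004472 × 299) = 263 × e^(−1.337) = 263 × 0.2626 ≈ 69.1 mg/L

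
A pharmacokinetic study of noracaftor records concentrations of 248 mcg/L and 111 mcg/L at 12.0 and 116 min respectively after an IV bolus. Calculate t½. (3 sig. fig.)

k = ln(C₁/C₂) / (t₂ − t₁) = ln(248/111) / (116 − 12.0)
  = 0.8039 / 104.0 = 0.007730 min⁻¹
t½ = ln 2 / k = ln 2 / 0.007730 ≈ 89.7 minutes

89.7 minutes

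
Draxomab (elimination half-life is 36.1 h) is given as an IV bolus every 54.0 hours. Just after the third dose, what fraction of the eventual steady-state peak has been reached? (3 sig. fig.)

k = ln 2 / 36.1 = 0.01920 h⁻¹
f_n = 1 − e^(−nkτ) = 1 − e^(−3 × 0.01920 × 54.0) = 1 − e^(−3.111) = 1 − 0.04458 ≈ 0.955

0.955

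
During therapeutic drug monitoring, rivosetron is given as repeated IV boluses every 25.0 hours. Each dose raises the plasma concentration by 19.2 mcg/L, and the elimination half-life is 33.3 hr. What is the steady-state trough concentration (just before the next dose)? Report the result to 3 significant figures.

28.1 mcg/L

k = ln 2 / 33.3 = 0.02082 hr⁻¹
Fraction remaining after one interval: e^(−kτ) = e^(−0.02082 × 25.0) = 0.5943
R = 1 / (1 − 0.5943) = 2.465
Css,max = 19.2 × 2.465 = 47.32 mcg/L
Css,min = Css,max × e^(−kτ) = 47.32 × 0.5943 ≈ 28.1 mcg/L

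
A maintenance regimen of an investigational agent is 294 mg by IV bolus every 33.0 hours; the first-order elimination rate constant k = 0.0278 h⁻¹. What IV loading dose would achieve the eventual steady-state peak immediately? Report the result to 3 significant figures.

490 mg

Accumulation ratio R = 1 / (1 − e^(−kτ)) = 1 / (1 − e^(−0.02780×33.0)) = 1 / (1 − 0.3996) = 1.665
Loading dose = maintenance dose × R = 294 × 1.665 ≈ 490 mg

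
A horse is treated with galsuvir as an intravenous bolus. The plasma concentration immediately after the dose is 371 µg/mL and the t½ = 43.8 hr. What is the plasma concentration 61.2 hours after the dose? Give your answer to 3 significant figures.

141 µg/mL

k = ln 2 / 43.8 = 0.01583 hr⁻¹
61.2 hr is 1.397 half-lives, so C = 371 × (1/2)^1.397 = 371 × 0.3796 ≈ 141 µg/mL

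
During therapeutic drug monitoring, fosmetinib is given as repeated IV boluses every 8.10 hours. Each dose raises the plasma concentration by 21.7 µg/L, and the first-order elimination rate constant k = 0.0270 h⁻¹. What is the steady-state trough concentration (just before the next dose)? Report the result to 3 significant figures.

Fraction remaining after one interval: e^(−kτ) = e^(−0.02700 × 8.10) = 0.8036
R = 1 / (1 − 0.8036) = 5.091
Css,max = 21.7 × 5.091 = 110.5 µg/L
Css,min = Css,max × e^(−kτ) = 110.5 × 0.8036 ≈ 88.8 µg/L

88.8 µg/L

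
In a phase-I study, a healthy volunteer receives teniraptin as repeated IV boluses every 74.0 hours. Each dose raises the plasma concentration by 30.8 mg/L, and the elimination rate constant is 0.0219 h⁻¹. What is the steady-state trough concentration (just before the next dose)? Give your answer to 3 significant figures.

Fraction remaining after one interval: e^(−kτ) = e^(−0.02190 × 74.0) = 0.1978
R = 1 / (1 − 0.1978) = 1.247
Css,max = 30.8 × 1.247 = 38.39 mg/L
Css,min = Css,max × e^(−kτ) = 38.39 × 0.1978 ≈ 7.59 mg/L

7.59 mg/L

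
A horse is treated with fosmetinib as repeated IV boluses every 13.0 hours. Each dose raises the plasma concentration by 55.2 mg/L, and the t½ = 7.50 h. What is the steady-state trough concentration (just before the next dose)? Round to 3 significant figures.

k = ln 2 / 7.50 = 0.09242 h⁻¹
Fraction remaining after one interval: e^(−kτ) = e^(−0.09242 × 13.0) = 0.3008
R = 1 / (1 − 0.3008) = 1.430
Css,max = 55.2 × 1.430 = 78.94 mg/L
Css,min = Css,max × e^(−kτ) = 78.94 × 0.3008 ≈ 23.7 mg/L

23.7 mg/L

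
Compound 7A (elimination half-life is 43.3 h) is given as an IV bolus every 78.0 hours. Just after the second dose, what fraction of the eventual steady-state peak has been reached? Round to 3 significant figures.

k = ln 2 / 43.3 = 0.01601 h⁻¹
f_n = 1 − e^(−nkτ) = 1 − e^(−2 × 0.01601 × 78.0) = 1 − e^(−2.497) = 1 − 0.08231 ≈ 0.918

0.918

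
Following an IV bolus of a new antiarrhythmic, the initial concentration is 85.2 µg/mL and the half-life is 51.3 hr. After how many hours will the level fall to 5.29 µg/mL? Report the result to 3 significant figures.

206 hours

k = ln 2 / 51.3 = 0.01351 hr⁻¹
C(t) = C₀ e^(−kt)  ⇒  t = ln(C₀/C) / k
t = ln(85.2/5.29) / 0.01351 = 2.779 / 0.01351 ≈ 206 hours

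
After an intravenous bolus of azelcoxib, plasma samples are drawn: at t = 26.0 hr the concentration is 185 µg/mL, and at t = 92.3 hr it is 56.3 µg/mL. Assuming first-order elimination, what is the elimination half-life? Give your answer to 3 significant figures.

k = ln(C₁/C₂) / (t₂ − t₁) = ln(185/56.3) / (92.3 − 26.0)
  = 1.190 / 66.30 = 0.01794 hr⁻¹
t½ = ln 2 / k = ln 2 / 0.01794 ≈ 38.6 hours

38.6 hours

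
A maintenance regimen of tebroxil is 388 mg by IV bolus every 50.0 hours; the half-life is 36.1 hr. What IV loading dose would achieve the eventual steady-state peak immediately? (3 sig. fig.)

629 mg

k = ln 2 / 36.1 = 0.01920 hr⁻¹
Accumulation ratio R = 1 / (1 − e^(−kτ)) = 1 / (1 − e^(−0.01920×50.0)) = 1 / (1 − 0.3829) = 1.620
Loading dose = maintenance dose × R = 388 × 1.620 ≈ 629 mg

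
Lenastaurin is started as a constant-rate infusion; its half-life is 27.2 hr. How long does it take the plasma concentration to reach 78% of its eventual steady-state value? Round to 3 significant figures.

k = ln 2 / 27.2 = 0.02548 hr⁻¹
f = 1 − e^(−kt)  ⇒  t = −ln(1 − f) / k
t = −ln(1 − 0.78) / 0.02548 = 1.514 / 0.02548 ≈ 59.4 hours

59.4 hours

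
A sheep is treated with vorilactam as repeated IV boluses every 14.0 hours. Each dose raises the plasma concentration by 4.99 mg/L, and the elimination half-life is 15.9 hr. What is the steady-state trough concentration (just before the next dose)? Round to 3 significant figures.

k = ln 2 / 15.9 = 0.04359 hr⁻¹
Fraction remaining after one interval: e^(−kτ) = e^(−0.04359 × 14.0) = 0.5432
R = 1 / (1 − 0.5432) = 2.189
Css,max = 4.99 × 2.189 = 10.92 mg/L
Css,min = Css,max × e^(−kτ) = 10.92 × 0.5432 ≈ 5.93 mg/L

5.93 mg/L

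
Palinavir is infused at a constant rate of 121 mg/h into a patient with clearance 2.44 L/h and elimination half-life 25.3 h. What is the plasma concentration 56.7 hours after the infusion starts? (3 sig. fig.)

39.1 µg/mL

Css = rate / CL = 121 / 2.44 = 49.59 µg/mL
k = ln 2 / 25.3 = 0.02740 h⁻¹
C(t) = Css (1 − e^(−kt)) = 49.59 × (1 − e^(−1.553)) = 49.59 × 0.7885 ≈ 39.1 µg/mL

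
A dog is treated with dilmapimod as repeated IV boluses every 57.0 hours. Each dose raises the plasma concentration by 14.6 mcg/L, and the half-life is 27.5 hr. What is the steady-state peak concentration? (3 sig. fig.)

19.2 mcg/L

k = ln 2 / 27.5 = 0.02521 hr⁻¹
Fraction remaining after one interval: e^(−kτ) = e^(−0.02521 × 57.0) = 0.2377
R = 1 / (1 − 0.2377) = 1.312
Css,max = 14.6 × 1.312 ≈ 19.2 mcg/L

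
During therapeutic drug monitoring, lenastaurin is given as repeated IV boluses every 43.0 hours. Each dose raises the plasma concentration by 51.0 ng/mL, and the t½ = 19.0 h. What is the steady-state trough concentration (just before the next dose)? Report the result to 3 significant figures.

k = ln 2 / 19.0 = 0.03648 h⁻¹
Fraction remaining after one interval: e^(−kτ) = e^(−0.03648 × 43.0) = 0.2083
R = 1 / (1 − 0.2083) = 1.263
Css,max = 51.0 × 1.263 = 64.42 ng/mL
Css,min = Css,max × e^(−kτ) = 64.42 × 0.2083 ≈ 13.4 ng/mL

13.4 ng/mL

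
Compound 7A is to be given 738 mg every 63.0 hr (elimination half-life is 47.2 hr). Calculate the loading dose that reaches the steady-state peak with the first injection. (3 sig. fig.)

k = ln 2 / 47.2 = 0.01469 hr⁻¹
Accumulation ratio R = 1 / (1 − e^(−kτ)) = 1 / (1 − e^(−0.01469×63.0)) = 1 / (1 − 0.3965) = 1.657
Loading dose = maintenance dose × R = 738 × 1.657 ≈ 1220 mg

1220 mg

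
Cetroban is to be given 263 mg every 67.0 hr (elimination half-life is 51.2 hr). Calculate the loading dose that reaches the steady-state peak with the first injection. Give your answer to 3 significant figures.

k = ln 2 / 51.2 = 0.01354 hr⁻¹
Accumulation ratio R = 1 / (1 − e^(−kτ)) = 1 / (1 − e^(−0.01354×67.0)) = 1 / (1 − 0.4037) = 1.677
Loading dose = maintenance dose × R = 263 × 1.677 ≈ 441 mg

441 mg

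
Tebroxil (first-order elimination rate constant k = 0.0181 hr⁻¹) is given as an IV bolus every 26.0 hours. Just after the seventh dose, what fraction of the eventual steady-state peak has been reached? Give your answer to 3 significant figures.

0.963

f_n = 1 − e^(−nkτ) = 1 − e^(−7 × 0.01810 × 26.0) = 1 − e^(−3.294) = 1 − 0.03710 ≈ 0.963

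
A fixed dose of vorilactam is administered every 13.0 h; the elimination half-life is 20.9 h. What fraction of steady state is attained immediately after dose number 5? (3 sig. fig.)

0.884

k = ln 2 / 20.9 = 0.03316 h⁻¹
f_n = 1 − e^(−nkτ) = 1 − e^(−5 × 0.03316 × 13.0) = 1 − e^(−2.156) = 1 − 0.1158 ≈ 0.884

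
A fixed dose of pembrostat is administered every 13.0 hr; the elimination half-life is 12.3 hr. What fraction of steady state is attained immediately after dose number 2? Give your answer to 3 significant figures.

0.769

k = ln 2 / 12.3 = 0.05635 hr⁻¹
f_n = 1 − e^(−nkτ) = 1 − e^(−2 × 0.05635 × 13.0) = 1 − e^(−1.465) = 1 − 0.2310 ≈ 0.769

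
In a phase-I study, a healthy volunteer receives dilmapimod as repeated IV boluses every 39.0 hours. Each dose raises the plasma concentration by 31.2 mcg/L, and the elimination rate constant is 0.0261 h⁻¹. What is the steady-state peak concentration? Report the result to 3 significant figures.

Fraction remaining after one interval: e^(−kτ) = e^(−0.02610 × 39.0) = 0.3614
R = 1 / (1 − 0.3614) = 1.566
Css,max = 31.2 × 1.566 ≈ 48.9 mcg/L

48.9 mcg/L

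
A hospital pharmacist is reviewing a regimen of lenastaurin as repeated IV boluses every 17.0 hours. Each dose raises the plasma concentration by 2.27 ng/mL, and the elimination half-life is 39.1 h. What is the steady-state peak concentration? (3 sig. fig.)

k = ln 2 / 39.1 = 0.01773 h⁻¹
Fraction remaining after one interval: e^(−kτ) = e^(−0.01773 × 17.0) = 0.7398
R = 1 / (1 − 0.7398) = 3.843
Css,max = 2.27 × 3.843 ≈ 8.72 ng/mL

8.72 ng/mL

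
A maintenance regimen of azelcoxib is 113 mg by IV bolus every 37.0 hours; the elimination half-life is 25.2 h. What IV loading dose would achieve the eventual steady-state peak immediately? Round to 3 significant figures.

177 mg

k = ln 2 / 25.2 = 0.02751 h⁻¹
Accumulation ratio R = 1 / (1 − e^(−kτ)) = 1 / (1 − e^(−0.02751×37.0)) = 1 / (1 − 0.3614) = 1.566
Loading dose = maintenance dose × R = 113 × 1.566 ≈ 177 mg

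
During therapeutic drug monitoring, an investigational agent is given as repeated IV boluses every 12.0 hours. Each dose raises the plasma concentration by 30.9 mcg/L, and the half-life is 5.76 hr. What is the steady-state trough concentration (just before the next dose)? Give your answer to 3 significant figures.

9.54 mcg/L

k = ln 2 / 5.76 = 0.1203 hr⁻¹
Fraction remaining after one interval: e^(−kτ) = e^(−0.1203 × 12.0) = 0.2360
R = 1 / (1 − 0.2360) = 1.309
Css,max = 30.9 × 1.309 = 40.44 mcg/L
Css,min = Css,max × e^(−kτ) = 40.44 × 0.2360 ≈ 9.54 mcg/L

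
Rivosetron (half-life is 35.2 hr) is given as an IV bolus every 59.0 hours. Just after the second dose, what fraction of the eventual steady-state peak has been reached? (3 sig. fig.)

0.902

k = ln 2 / 35.2 = 0.01969 hr⁻¹
f_n = 1 − e^(−nkτ) = 1 − e^(−2 × 0.01969 × 59.0) = 1 − e^(−2.324) = 1 − 0.09792 ≈ 0.902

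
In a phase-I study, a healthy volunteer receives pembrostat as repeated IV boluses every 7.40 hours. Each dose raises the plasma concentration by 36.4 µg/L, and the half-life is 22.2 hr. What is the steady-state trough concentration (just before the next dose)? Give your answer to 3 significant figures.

140 µg/L

k = ln 2 / 22.2 = 0.03122 hr⁻¹
Fraction remaining after one interval: e^(−kτ) = e^(−0.03122 × 7.40) = 0.7937
R = 1 / (1 − 0.7937) = 4.847
Css,max = 36.4 × 4.847 = 176.4 µg/L
Css,min = Css,max × e^(−kτ) = 176.4 × 0.7937 ≈ 140 µg/L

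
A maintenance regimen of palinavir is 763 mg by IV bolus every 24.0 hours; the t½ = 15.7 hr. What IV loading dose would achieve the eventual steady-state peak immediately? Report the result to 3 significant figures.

k = ln 2 / 15.7 = 0.04415 hr⁻¹
Accumulation ratio R = 1 / (1 − e^(−kτ)) = 1 / (1 − e^(−0.04415×24.0)) = 1 / (1 − 0.3466) = 1.530
Loading dose = maintenance dose × R = 763 × 1.530 ≈ 1170 mg

1170 mg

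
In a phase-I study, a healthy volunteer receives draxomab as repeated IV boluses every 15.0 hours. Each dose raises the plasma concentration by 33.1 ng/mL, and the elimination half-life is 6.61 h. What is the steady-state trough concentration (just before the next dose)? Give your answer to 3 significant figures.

8.66 ng/mL

k = ln 2 / 6.61 = 0.1049 h⁻¹
Fraction remaining after one interval: e^(−kτ) = e^(−0.1049 × 15.0) = 0.2074
R = 1 / (1 − 0.2074) = 1.262
Css,max = 33.1 × 1.262 = 41.76 ng/mL
Css,min = Css,max × e^(−kτ) = 41.76 × 0.2074 ≈ 8.66 ng/mL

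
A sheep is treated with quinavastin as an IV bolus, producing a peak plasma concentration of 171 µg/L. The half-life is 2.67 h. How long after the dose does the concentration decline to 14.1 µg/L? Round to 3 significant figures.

k = ln 2 / 2.67 = 0.2596 h⁻¹
C(t) = C₀ e^(−kt)  ⇒  t = ln(C₀/C) / k
t = ln(171/14.1) / 0.2596 = 2.495 / 0.2596 ≈ 9.61 hours

9.61 hours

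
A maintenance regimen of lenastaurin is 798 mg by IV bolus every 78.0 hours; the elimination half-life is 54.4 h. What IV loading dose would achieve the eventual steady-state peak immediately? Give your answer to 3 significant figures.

k = ln 2 / 54.4 = 0.01274 h⁻¹
Accumulation ratio R = 1 / (1 − e^(−kτ)) = 1 / (1 − e^(−0.01274×78.0)) = 1 / (1 − 0.3701) = 1.588
Loading dose = maintenance dose × R = 798 × 1.588 ≈ 1270 mg

1270 mg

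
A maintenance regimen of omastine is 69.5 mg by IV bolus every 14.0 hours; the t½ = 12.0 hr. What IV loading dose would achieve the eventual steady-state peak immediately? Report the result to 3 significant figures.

125 mg

k = ln 2 / 12.0 = 0.05776 hr⁻¹
Accumulation ratio R = 1 / (1 − e^(−kτ)) = 1 / (1 − e^(−0.05776×14.0)) = 1 / (1 − 0.4454) = 1.803
Loading dose = maintenance dose × R = 69.5 × 1.803 ≈ 125 mg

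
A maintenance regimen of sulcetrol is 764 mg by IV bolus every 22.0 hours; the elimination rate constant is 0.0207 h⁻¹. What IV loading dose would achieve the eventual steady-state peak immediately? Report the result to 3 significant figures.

2090 mg

Accumulation ratio R = 1 / (1 − e^(−kτ)) = 1 / (1 − e^(−0.02070×22.0)) = 1 / (1 − 0.6342) = 2.734
Loading dose = maintenance dose × R = 764 × 2.734 ≈ 2090 mg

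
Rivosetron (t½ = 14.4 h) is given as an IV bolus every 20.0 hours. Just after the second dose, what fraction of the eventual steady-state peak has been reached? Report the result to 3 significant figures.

k = ln 2 / 14.4 = 0.04814 h⁻¹
f_n = 1 − e^(−nkτ) = 1 − e^(−2 × 0.04814 × 20.0) = 1 − e^(−1.925) = 1 − 0.1458 ≈ 0.854

0.854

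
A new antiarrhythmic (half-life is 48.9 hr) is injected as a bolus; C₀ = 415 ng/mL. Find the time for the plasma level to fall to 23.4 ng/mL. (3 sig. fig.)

k = ln 2 / 48.9 = 0.01417 hr⁻¹
C(t) = C₀ e^(−kt)  ⇒  t = ln(C₀/C) / k
t = ln(415/23.4) / 0.01417 = 2.876 / 0.01417 ≈ 203 hours

203 hours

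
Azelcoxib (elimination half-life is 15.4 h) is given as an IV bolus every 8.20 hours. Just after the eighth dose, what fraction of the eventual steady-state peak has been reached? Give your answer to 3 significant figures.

k = ln 2 / 15.4 = 0.04501 h⁻¹
f_n = 1 − e^(−nkτ) = 1 − e^(−8 × 0.04501 × 8.20) = 1 − e^(−2.953) = 1 − 0.05220 ≈ 0.948

0.948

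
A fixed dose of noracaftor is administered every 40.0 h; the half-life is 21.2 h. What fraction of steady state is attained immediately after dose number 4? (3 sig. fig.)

k = ln 2 / 21.2 = 0.03270 h⁻¹
f_n = 1 − e^(−nkτ) = 1 − e^(−4 × 0.03270 × 40.0) = 1 − e^(−5.231) = 1 − 0.005347 ≈ 0.995

0.995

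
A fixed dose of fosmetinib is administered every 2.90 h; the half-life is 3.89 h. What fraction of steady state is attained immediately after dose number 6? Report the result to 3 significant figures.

k = ln 2 / 3.89 = 0.1782 h⁻¹
f_n = 1 − e^(−nkτ) = 1 − e^(−6 × 0.1782 × 2.90) = 1 − e^(−3.100) = 1 − 0.04503 ≈ 0.955

0.955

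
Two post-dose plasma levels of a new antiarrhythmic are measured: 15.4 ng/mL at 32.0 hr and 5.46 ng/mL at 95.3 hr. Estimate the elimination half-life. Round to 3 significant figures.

42.3 hours

k = ln(C₁/C₂) / (t₂ − t₁) = ln(15.4/5.46) / (95.3 − 32.0)
  = 1.037 / 63.30 = 0.01638 hr⁻¹
t½ = ln 2 / k = ln 2 / 0.01638 ≈ 42.3 hours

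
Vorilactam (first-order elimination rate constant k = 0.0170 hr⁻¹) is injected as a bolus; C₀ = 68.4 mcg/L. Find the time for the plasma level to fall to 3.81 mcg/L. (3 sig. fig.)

C(t) = C₀ e^(−kt)  ⇒  t = ln(C₀/C) / k
t = ln(68.4/3.81) / 0.01700 = 2.888 / 0.01700 ≈ 170 hours

170 hours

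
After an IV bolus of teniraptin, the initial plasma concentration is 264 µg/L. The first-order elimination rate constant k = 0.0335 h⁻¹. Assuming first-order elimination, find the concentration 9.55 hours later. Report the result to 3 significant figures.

192 µg/L

C(t) = C₀ e^(−kt) = 264 × e^(−0.03350 × 9.55) = 264 × e^(−0.3199) = 264 × 0.7262 ≈ 192 µg/L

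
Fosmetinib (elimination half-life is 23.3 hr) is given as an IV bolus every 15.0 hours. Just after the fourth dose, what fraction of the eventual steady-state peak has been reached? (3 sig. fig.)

k = ln 2 / 23.3 = 0.02975 hr⁻¹
f_n = 1 − e^(−nkτ) = 1 − e^(−4 × 0.02975 × 15.0) = 1 − e^(−1.785) = 1 − 0.1678 ≈ 0.832

0.832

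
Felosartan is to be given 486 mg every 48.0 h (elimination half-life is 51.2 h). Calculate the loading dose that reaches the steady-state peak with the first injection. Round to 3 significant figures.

1020 mg

k = ln 2 / 51.2 = 0.01354 h⁻¹
Accumulation ratio R = 1 / (1 − e^(−kτ)) = 1 / (1 − e^(−0.01354×48.0)) = 1 / (1 − 0.5221) = 2.093
Loading dose = maintenance dose × R = 486 × 2.093 ≈ 1020 mg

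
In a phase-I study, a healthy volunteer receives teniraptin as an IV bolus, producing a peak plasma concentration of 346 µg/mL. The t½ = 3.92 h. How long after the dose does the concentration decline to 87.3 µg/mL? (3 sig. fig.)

7.79 hours

k = ln 2 / 3.92 = 0.1768 h⁻¹
C(t) = C₀ e^(−kt)  ⇒  t = ln(C₀/C) / k
t = ln(346/87.3) / 0.1768 = 1.377 / 0.1768 ≈ 7.79 hours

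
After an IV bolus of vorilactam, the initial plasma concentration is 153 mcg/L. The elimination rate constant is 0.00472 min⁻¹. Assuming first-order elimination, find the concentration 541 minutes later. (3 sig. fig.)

11.9 mcg/L

C(t) = C₀ e^(−kt) = 153 × e^(−0.004720 × 541) = 153 × e^(−2.554) = 153 × 0.07781 ≈ 11.9 mcg/L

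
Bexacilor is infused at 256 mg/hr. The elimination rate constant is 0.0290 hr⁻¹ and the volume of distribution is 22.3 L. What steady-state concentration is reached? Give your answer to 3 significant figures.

CL = k · V = 0.0290 × 22.3 = 0.6467 L/hr
Css = rate / CL = 256 / 0.6467 ≈ 396 µg/mL

396 µg/mL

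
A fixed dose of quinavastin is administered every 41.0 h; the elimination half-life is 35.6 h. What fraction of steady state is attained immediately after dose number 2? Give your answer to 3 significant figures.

k = ln 2 / 35.6 = 0.01947 h⁻¹
f_n = 1 − e^(−nkτ) = 1 − e^(−2 × 0.01947 × 41.0) = 1 − e^(−1.597) = 1 − 0.2026 ≈ 0.797

0.797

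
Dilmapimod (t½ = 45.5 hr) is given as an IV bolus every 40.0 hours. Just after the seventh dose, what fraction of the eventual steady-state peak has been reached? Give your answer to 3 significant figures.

0.986

k = ln 2 / 45.5 = 0.01523 hr⁻¹
f_n = 1 − e^(−nkτ) = 1 − e^(−7 × 0.01523 × 40.0) = 1 − e^(−4.266) = 1 − 0.01404 ≈ 0.986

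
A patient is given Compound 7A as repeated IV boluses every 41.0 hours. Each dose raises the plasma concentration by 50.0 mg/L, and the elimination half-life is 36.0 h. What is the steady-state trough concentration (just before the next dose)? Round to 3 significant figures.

41.6 mg/L

k = ln 2 / 36.0 = 0.01925 h⁻¹
Fraction remaining after one interval: e^(−kτ) = e^(−0.01925 × 41.0) = 0.4541
R = 1 / (1 − 0.4541) = 1.832
Css,max = 50.0 × 1.832 = 91.59 mg/L
Css,min = Css,max × e^(−kτ) = 91.59 × 0.4541 ≈ 41.6 mg/L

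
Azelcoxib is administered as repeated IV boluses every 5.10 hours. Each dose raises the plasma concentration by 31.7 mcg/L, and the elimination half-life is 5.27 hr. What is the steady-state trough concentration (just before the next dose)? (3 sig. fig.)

33.2 mcg/L

k = ln 2 / 5.27 = 0.1315 hr⁻¹
Fraction remaining after one interval: e^(−kτ) = e^(−0.1315 × 5.10) = 0.5113
R = 1 / (1 − 0.5113) = 2.046
Css,max = 31.7 × 2.046 = 64.87 mcg/L
Css,min = Css,max × e^(−kτ) = 64.87 × 0.5113 ≈ 33.2 mcg/L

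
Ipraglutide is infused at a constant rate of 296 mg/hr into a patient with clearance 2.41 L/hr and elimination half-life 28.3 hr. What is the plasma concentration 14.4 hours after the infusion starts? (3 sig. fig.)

Css = rate / CL = 296 / 2.41 = 122.8 µg/mL
k = ln 2 / 28.3 = 0.02449 hr⁻¹
C(t) = Css (1 − e^(−kt)) = 122.8 × (1 − e^(−0.3527)) = 122.8 × 0.2972 ≈ 36.5 µg/mL

36.5 µg/mL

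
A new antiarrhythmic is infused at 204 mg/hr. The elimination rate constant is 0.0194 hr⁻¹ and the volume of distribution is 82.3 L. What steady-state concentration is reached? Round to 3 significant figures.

128 µg/mL

CL = k · V = 0.0194 × 82.3 = 1.597 L/hr
Css = rate / CL = 204 / 1.597 ≈ 128 µg/mL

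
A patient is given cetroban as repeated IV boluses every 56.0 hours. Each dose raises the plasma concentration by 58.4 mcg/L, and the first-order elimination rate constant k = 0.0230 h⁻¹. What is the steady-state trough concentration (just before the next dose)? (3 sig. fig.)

Fraction remaining after one interval: e^(−kτ) = e^(−0.02300 × 56.0) = 0.2758
R = 1 / (1 − 0.2758) = 1.381
Css,max = 58.4 × 1.381 = 80.64 mcg/L
Css,min = Css,max × e^(−kτ) = 80.64 × 0.2758 ≈ 22.2 mcg/L

22.2 mcg/L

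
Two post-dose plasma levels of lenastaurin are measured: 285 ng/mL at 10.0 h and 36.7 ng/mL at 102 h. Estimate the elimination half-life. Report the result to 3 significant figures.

k = ln(C₁/C₂) / (t₂ − t₁) = ln(285/36.7) / (102 − 10.0)
  = 2.050 / 92.00 = 0.02228 h⁻¹
t½ = ln 2 / k = ln 2 / 0.02228 ≈ 31.1 hours

31.1 hours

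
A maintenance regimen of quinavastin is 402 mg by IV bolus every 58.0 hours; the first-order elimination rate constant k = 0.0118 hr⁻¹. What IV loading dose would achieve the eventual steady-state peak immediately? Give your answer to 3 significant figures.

811 mg

Accumulation ratio R = 1 / (1 − e^(−kτ)) = 1 / (1 − e^(−0.01180×58.0)) = 1 / (1 − 0.5044) = 2.018
Loading dose = maintenance dose × R = 402 × 2.018 ≈ 811 mg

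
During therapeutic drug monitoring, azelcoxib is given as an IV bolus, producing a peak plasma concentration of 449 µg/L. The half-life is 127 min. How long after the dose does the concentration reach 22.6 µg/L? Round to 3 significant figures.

548 minutes

k = ln 2 / 127 = 0.005458 min⁻¹
C(t) = C₀ e^(−kt)  ⇒  t = ln(C₀/C) / k
t = ln(449/22.6) / 0.005458 = 2.989 / 0.005458 ≈ 548 minutes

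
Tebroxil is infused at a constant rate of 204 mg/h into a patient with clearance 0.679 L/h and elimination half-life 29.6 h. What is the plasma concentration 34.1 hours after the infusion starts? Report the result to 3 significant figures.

Css = rate / CL = 204 / 0.679 = 300.4 µg/mL
k = ln 2 / 29.6 = 0.02342 h⁻¹
C(t) = Css (1 − e^(−kt)) = 300.4 × (1 − e^(−0.7985)) = 300.4 × 0.5500 ≈ 165 µg/mL

165 µg/mL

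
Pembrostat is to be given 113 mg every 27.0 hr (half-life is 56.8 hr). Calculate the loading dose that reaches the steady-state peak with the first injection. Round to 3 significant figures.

k = ln 2 / 56.8 = 0.01220 hr⁻¹
Accumulation ratio R = 1 / (1 − e^(−kτ)) = 1 / (1 − e^(−0.01220×27.0)) = 1 / (1 − 0.7193) = 3.562
Loading dose = maintenance dose × R = 113 × 3.562 ≈ 403 mg

403 mg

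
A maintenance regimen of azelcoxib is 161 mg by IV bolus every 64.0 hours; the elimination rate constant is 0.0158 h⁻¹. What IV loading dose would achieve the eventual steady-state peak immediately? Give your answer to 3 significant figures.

Accumulation ratio R = 1 / (1 − e^(−kτ)) = 1 / (1 − e^(−0.01580×64.0)) = 1 / (1 − 0.3638) = 1.572
Loading dose = maintenance dose × R = 161 × 1.572 ≈ 253 mg

253 mg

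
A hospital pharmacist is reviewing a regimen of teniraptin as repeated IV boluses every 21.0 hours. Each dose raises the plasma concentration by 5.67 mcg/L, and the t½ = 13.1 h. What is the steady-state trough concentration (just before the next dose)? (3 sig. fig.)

2.78 mcg/L

k = ln 2 / 13.1 = 0.05291 h⁻¹
Fraction remaining after one interval: e^(−kτ) = e^(−0.05291 × 21.0) = 0.3292
R = 1 / (1 − 0.3292) = 1.491
Css,max = 5.67 × 1.491 = 8.452 mcg/L
Css,min = Css,max × e^(−kτ) = 8.452 × 0.3292 ≈ 2.78 mcg/L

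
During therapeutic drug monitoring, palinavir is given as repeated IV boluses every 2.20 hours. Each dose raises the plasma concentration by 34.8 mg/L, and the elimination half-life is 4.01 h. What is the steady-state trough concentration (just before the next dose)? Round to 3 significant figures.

75.2 mg/L

k = ln 2 / 4.01 = 0.1729 h⁻¹
Fraction remaining after one interval: e^(−kτ) = e^(−0.1729 × 2.20) = 0.6837
R = 1 / (1 − 0.6837) = 3.161
Css,max = 34.8 × 3.161 = 110.0 mg/L
Css,min = Css,max × e^(−kτ) = 110.0 × 0.6837 ≈ 75.2 mg/L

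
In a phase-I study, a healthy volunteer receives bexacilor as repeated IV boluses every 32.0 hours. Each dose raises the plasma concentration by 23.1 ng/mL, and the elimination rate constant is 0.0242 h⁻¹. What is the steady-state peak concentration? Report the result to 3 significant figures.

Fraction remaining after one interval: e^(−kτ) = e^(−0.02420 × 32.0) = 0.4610
R = 1 / (1 − 0.4610) = 1.855
Css,max = 23.1 × 1.855 ≈ 42.9 ng/mL

42.9 ng/mL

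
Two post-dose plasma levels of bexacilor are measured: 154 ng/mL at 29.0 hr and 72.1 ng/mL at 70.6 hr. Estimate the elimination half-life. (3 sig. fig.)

38.0 hours

k = ln(C₁/C₂) / (t₂ − t₁) = ln(154/72.1) / (70.6 − 29.0)
  = 0.7589 / 41.60 = 0.01824 hr⁻¹
t½ = ln 2 / k = ln 2 / 0.01824 ≈ 38.0 hours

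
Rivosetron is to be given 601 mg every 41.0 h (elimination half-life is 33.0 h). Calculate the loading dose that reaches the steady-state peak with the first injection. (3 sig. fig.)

k = ln 2 / 33.0 = 0.02100 h⁻¹
Accumulation ratio R = 1 / (1 − e^(−kτ)) = 1 / (1 − e^(−0.02100×41.0)) = 1 / (1 − 0.4227) = 1.732
Loading dose = maintenance dose × R = 601 × 1.732 ≈ 1040 mg

1040 mg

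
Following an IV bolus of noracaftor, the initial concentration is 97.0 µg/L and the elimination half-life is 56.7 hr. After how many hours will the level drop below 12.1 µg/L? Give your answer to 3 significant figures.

170 hours

k = ln 2 / 56.7 = 0.01222 hr⁻¹
C(t) = C₀ e^(−kt)  ⇒  t = ln(C₀/C) / k
t = ln(97.0/12.1) / 0.01222 = 2.082 / 0.01222 ≈ 170 hours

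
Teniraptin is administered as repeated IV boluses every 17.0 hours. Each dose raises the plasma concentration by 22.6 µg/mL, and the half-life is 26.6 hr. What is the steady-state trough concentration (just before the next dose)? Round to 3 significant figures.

k = ln 2 / 26.6 = 0.02606 hr⁻¹
Fraction remaining after one interval: e^(−kτ) = e^(−0.02606 × 17.0) = 0.6421
R = 1 / (1 − 0.6421) = 2.794
Css,max = 22.6 × 2.794 = 63.15 µg/mL
Css,min = Css,max × e^(−kτ) = 63.15 × 0.6421 ≈ 40.5 µg/mL

40.5 µg/mL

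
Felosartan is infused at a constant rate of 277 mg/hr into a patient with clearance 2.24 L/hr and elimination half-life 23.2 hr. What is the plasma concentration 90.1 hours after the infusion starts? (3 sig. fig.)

Css = rate / CL = 277 / 2.24 = 123.7 µg/mL
k = ln 2 / 23.2 = 0.02988 hr⁻¹
C(t) = Css (1 − e^(−kt)) = 123.7 × (1 − e^(−2.692)) = 123.7 × 0.9322 ≈ 115 µg/mL

115 µg/mL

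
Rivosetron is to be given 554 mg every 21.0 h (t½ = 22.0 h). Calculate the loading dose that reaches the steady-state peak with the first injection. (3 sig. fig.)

1140 mg

k = ln 2 / 22.0 = 0.03151 h⁻¹
Accumulation ratio R = 1 / (1 − e^(−kτ)) = 1 / (1 − e^(−0.03151×21.0)) = 1 / (1 − 0.5160) = 2.066
Loading dose = maintenance dose × R = 554 × 2.066 ≈ 1140 mg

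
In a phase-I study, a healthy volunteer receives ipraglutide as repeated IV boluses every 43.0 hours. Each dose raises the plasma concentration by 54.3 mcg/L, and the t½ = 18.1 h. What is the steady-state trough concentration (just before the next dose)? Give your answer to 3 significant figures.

13.0 mcg/L

k = ln 2 / 18.1 = 0.03830 h⁻¹
Fraction remaining after one interval: e^(−kτ) = e^(−0.03830 × 43.0) = 0.1927
R = 1 / (1 − 0.1927) = 1.239
Css,max = 54.3 × 1.239 = 67.26 mcg/L
Css,min = Css,max × e^(−kτ) = 67.26 × 0.1927 ≈ 13.0 mcg/L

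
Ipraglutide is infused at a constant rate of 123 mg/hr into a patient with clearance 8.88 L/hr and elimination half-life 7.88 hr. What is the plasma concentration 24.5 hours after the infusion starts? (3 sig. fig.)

12.2 mg/L

Css = rate / CL = 123 / 8.88 = 13.85 mg/L
k = ln 2 / 7.88 = 0.08796 hr⁻¹
C(t) = Css (1 − e^(−kt)) = 13.85 × (1 − e^(−2.155)) = 13.85 × 0.8841 ≈ 12.2 mg/L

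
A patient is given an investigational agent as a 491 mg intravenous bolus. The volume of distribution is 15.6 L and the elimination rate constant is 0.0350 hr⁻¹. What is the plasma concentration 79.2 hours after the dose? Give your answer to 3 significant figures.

C₀ = dose / V = 491 / 15.6 = 31.47 mg/L
C(t) = C₀ e^(−kt) = 31.47 × e^(−0.03500 × 79.2) = 31.47 × e^(−2.772) = 31.47 × 0.06254 ≈ 1.97 mg/L

1.97 mg/L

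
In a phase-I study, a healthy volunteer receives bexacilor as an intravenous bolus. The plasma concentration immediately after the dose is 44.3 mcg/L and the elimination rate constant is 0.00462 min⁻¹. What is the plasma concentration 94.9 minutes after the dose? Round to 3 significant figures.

C(t) = C₀ e^(−kt) = 44.3 × e^(−0.004620 × 94.9) = 44.3 × e^(−0.4384) = 44.3 × 0.6450 ≈ 28.6 mcg/L

28.6 mcg/L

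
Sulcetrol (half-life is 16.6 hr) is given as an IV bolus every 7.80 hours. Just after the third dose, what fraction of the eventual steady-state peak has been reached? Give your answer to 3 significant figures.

0.624

k = ln 2 / 16.6 = 0.04176 hr⁻¹
f_n = 1 − e^(−nkτ) = 1 − e^(−3 × 0.04176 × 7.80) = 1 − e^(−0.9771) = 1 − 0.3764 ≈ 0.624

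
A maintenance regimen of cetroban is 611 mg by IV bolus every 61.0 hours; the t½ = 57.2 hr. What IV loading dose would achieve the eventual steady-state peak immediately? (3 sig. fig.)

1170 mg

k = ln 2 / 57.2 = 0.01212 hr⁻¹
Accumulation ratio R = 1 / (1 − e^(−kτ)) = 1 / (1 − e^(−0.01212×61.0)) = 1 / (1 − 0.4775) = 1.914
Loading dose = maintenance dose × R = 611 × 1.914 ≈ 1170 mg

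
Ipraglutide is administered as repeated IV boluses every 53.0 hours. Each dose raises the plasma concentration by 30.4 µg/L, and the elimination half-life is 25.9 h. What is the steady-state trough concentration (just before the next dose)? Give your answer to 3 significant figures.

k = ln 2 / 25.9 = 0.02676 h⁻¹
Fraction remaining after one interval: e^(−kτ) = e^(−0.02676 × 53.0) = 0.2421
R = 1 / (1 − 0.2421) = 1.319
Css,max = 30.4 × 1.319 = 40.11 µg/L
Css,min = Css,max × e^(−kτ) = 40.11 × 0.2421 ≈ 9.71 µg/L

9.71 µg/L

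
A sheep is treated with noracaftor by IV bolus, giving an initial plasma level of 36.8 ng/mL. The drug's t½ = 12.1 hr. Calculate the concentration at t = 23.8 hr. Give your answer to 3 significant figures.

9.41 ng/mL

k = ln 2 / 12.1 = 0.05728 hr⁻¹
23.8 hr is 1.967 half-lives, so C = 36.8 × (1/2)^1.967 = 36.8 × 0.2558 ≈ 9.41 ng/mL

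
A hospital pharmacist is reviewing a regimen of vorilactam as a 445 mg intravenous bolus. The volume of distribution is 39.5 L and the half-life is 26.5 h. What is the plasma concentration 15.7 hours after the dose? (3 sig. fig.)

7.47 µg/mL

C₀ = dose / V = 445 / 39.5 = 11.27 µg/mL
k = ln 2 / 26.5 = 0.02616 h⁻¹
C(t) = C₀ e^(−kt) = 11.27 × e^(−0.02616 × 15.7) = 11.27 × e^(−0.4107) = 11.27 × 0.6632 ≈ 7.47 µg/mL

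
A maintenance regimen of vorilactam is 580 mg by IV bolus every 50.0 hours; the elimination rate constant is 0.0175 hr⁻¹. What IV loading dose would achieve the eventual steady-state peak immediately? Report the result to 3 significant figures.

995 mg

Accumulation ratio R = 1 / (1 − e^(−kτ)) = 1 / (1 − e^(−0.01750×50.0)) = 1 / (1 − 0.4169) = 1.715
Loading dose = maintenance dose × R = 580 × 1.715 ≈ 995 mg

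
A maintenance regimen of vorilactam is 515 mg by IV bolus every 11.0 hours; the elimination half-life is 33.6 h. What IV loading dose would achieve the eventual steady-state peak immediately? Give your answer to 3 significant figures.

k = ln 2 / 33.6 = 0.02063 h⁻¹
Accumulation ratio R = 1 / (1 − e^(−kτ)) = 1 / (1 − e^(−0.02063×11.0)) = 1 / (1 − 0.7970) = 4.926
Loading dose = maintenance dose × R = 515 × 4.926 ≈ 2540 mg

2540 mg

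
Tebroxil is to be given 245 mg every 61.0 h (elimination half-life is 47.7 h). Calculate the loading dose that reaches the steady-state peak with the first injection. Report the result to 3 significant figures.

417 mg

k = ln 2 / 47.7 = 0.01453 h⁻¹
Accumulation ratio R = 1 / (1 − e^(−kτ)) = 1 / (1 − e^(−0.01453×61.0)) = 1 / (1 − 0.4121) = 1.701
Loading dose = maintenance dose × R = 245 × 1.701 ≈ 417 mg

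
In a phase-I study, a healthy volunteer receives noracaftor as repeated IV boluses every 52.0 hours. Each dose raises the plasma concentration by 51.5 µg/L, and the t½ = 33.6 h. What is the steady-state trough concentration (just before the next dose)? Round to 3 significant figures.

k = ln 2 / 33.6 = 0.02063 h⁻¹
Fraction remaining after one interval: e^(−kτ) = e^(−0.02063 × 52.0) = 0.3421
R = 1 / (1 − 0.3421) = 1.520
Css,max = 51.5 × 1.520 = 78.28 µg/L
Css,min = Css,max × e^(−kτ) = 78.28 × 0.3421 ≈ 26.8 µg/L

26.8 µg/L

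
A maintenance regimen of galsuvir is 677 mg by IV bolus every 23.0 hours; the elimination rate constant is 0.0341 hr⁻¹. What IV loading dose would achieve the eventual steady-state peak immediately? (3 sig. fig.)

1250 mg

Accumulation ratio R = 1 / (1 − e^(−kτ)) = 1 / (1 − e^(−0.03410×23.0)) = 1 / (1 − 0.4564) = 1.840
Loading dose = maintenance dose × R = 677 × 1.840 ≈ 1250 mg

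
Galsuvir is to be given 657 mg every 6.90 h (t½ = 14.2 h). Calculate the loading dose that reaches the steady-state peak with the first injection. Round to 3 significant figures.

k = ln 2 / 14.2 = 0.04881 h⁻¹
Accumulation ratio R = 1 / (1 − e^(−kτ)) = 1 / (1 − e^(−0.04881×6.90)) = 1 / (1 − 0.7140) = 3.497
Loading dose = maintenance dose × R = 657 × 3.497 ≈ 2300 mg

2300 mg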